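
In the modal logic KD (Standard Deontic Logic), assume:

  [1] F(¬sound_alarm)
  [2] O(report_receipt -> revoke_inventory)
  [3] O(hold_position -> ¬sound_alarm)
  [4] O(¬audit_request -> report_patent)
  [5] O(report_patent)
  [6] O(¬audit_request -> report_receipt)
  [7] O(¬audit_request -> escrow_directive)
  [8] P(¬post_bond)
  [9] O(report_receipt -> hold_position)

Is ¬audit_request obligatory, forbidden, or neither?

Forbidden

F(¬sound_alarm) at premise 1 means O(sound_alarm).
Premise 3, O(hold_position -> ¬sound_alarm), contraposes to O(sound_alarm -> ¬hold_position); with O(sound_alarm) we get O(¬hold_position).
The contrapositive of premise 9 (O(report_receipt -> hold_position)) is O(¬hold_position -> ¬report_receipt), and O(¬hold_position) is already established, so O(¬report_receipt).
Premise 6 is O(¬audit_request -> report_receipt); contrapositively O(¬report_receipt -> audit_request). Since O(¬report_receipt) holds, K gives O(audit_request).
Premises 2, 4, 5, 7, 8 do not contribute to this derivation.
Thus O(audit_request), which is F(¬audit_request): ¬audit_request is forbidden.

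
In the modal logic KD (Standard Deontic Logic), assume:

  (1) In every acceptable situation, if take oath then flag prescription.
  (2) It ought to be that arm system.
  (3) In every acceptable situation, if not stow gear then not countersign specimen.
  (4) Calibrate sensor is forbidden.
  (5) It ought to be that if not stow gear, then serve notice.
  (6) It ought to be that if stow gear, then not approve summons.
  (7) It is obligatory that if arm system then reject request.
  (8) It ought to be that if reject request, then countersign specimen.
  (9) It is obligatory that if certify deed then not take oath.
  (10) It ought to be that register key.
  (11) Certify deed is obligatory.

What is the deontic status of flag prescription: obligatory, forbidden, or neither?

Neither

Premise 1 is O(take_oath → flag_prescription), but O(take_oath) is not derivable from the premises, so it does not yield O(flag_prescription).
No premise or chain of K-axiom applications forces O(flag_prescription), and none forces O(¬flag_prescription). So flag_prescription is neither obligatory nor forbidden under these norms.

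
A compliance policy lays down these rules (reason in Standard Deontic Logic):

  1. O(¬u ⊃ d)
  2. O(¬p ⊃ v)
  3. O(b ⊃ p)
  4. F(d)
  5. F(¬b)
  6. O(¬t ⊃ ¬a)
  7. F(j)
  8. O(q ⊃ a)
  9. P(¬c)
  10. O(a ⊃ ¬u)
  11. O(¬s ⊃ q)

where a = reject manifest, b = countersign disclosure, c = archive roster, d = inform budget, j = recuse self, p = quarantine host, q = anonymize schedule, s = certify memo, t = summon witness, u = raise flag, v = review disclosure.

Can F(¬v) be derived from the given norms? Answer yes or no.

Premise 2 is O(¬p ⊃ v), but O(¬p) is not derivable from the premises, so it does not yield O(v).
No other premise forces O(v). An ideal world satisfying every premise can still have ¬v true, so F(¬v) is not derivable.

No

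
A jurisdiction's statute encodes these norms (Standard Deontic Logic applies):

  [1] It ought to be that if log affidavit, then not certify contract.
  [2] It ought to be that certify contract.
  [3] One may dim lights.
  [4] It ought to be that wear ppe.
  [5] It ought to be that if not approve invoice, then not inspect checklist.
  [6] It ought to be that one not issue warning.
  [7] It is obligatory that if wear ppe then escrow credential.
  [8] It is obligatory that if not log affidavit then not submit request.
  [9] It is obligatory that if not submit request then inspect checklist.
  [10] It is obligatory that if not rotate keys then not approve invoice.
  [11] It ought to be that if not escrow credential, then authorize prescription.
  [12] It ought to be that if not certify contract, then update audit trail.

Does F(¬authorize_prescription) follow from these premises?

Premise 11 is O(¬escrow_credential → authorize_prescription), but O(¬escrow_credential) is not derivable from the premises, so it does not yield O(authorize_prescription).
No other premise forces O(authorize_prescription). An ideal world satisfying every premise can still have ¬authorize_prescription true, so F(¬authorize_prescription) is not derivable.

No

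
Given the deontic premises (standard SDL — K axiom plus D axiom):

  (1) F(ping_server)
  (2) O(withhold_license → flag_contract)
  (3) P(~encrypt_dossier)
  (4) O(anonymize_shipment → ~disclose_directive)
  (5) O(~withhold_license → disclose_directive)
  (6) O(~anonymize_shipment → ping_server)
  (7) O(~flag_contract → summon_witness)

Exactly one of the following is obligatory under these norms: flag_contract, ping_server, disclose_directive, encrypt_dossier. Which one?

F(ping_server) at premise 1 means O(~ping_server).
Premise 6 is O(~anonymize_shipment → ping_server); contrapositively O(~ping_server → anonymize_shipment). Since O(~ping_server) holds, K gives O(anonymize_shipment).
Premise 4 is O(anonymize_shipment → ~disclose_directive); since O(anonymize_shipment), deontic closure gives O(~disclose_directive).
The contrapositive of premise 5 (O(~withhold_license → disclose_directive)) is O(~disclose_directive → withhold_license), and O(~disclose_directive) is already established, so O(withhold_license).
From O(withhold_license) and premise 2, O(withhold_license → flag_contract), we obtain O(flag_contract).
So O(flag_contract) holds — flag_contract is obligatory. None of the other listed options is made obligatory by any chain of premises.

flag_contract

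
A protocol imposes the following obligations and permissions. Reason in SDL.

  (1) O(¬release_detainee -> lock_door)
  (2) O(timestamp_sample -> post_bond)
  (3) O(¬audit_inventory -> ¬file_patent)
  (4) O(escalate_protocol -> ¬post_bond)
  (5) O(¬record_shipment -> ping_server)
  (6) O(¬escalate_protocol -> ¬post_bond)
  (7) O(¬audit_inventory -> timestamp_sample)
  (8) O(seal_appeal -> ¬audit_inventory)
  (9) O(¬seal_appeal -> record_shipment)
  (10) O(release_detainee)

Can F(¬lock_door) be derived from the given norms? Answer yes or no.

Premise 1 is O(¬release_detainee -> lock_door), but O(¬release_detainee) is not derivable from the premises, so it does not yield O(lock_door).
No other premise forces O(lock_door). An ideal world satisfying every premise can still have ¬lock_door true, so F(¬lock_door) is not derivable.

No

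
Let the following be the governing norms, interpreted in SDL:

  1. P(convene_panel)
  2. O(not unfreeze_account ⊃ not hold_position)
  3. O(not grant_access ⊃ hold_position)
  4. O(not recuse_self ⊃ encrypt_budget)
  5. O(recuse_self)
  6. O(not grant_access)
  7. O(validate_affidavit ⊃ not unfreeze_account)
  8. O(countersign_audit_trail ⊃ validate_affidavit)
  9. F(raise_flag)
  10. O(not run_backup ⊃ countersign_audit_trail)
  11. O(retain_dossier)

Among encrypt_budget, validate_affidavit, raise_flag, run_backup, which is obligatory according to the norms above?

run_backup

Premise 6 gives O(not grant_access).
Premise 3 is O(not grant_access ⊃ hold_position); since O(not grant_access), deontic closure gives O(hold_position).
The contrapositive of premise 2 (O(not unfreeze_account ⊃ not hold_position)) is O(hold_position ⊃ unfreeze_account), and O(hold_position) is already established, so O(unfreeze_account).
Premise 7, O(validate_affidavit ⊃ not unfreeze_account), contraposes to O(unfreeze_account ⊃ not validate_affidavit); with O(unfreeze_account) we get O(not validate_affidavit).
Premise 8 is O(countersign_audit_trail ⊃ validate_affidavit); contrapositively O(not validate_affidavit ⊃ not countersign_audit_trail). Since O(not validate_affidavit) holds, K gives O(not countersign_audit_trail).
Premise 10 is O(not run_backup ⊃ countersign_audit_trail); contrapositively O(not countersign_audit_trail ⊃ run_backup). Since O(not countersign_audit_trail) holds, K gives O(run_backup).
So O(run_backup) holds — run_backup is obligatory. None of the other listed options is made obligatory by any chain of premises.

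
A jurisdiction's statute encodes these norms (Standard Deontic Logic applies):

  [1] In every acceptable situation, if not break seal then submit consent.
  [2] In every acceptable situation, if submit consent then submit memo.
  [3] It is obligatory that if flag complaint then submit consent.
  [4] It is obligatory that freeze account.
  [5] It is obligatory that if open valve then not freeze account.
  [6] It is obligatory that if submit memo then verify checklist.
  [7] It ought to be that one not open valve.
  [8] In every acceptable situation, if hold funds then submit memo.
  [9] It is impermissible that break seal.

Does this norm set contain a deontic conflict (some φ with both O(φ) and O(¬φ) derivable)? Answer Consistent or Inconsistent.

Consistent

Premise 5 is O(open_valve → ¬freeze_account), but O(open_valve) is not derivable from the premises, so it does not yield O(¬freeze_account).
So O(¬freeze_account) is not derivable, and the apparent clash with O(freeze_account) does not arise.
A world satisfying every obligation exists (e.g. break_seal=false, flag_complaint=false, freeze_account=true, hold_funds=false, open_valve=false, submit_consent=true, submit_memo=true, verify_checklist=true); no atom is both obligatory and forbidden, so the set is consistent.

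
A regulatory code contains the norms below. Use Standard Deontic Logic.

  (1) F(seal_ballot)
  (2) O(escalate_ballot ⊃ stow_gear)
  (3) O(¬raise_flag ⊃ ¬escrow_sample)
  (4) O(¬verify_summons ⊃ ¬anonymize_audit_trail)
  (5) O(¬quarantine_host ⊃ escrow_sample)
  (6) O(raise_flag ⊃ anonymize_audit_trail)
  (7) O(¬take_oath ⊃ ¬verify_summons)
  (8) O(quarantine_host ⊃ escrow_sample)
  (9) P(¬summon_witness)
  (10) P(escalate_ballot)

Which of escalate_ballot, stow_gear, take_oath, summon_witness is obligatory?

Premises 8 and 5 are O(quarantine_host ⊃ escrow_sample) and O(¬quarantine_host ⊃ escrow_sample); every ideal world satisfies quarantine_host or ¬quarantine_host, so in either case escrow_sample holds — hence O(escrow_sample).
Premise 3 is O(¬raise_flag ⊃ ¬escrow_sample); contrapositively O(escrow_sample ⊃ raise_flag). Since O(escrow_sample) holds, K gives O(raise_flag).
With premise 6, O(raise_flag ⊃ anonymize_audit_trail), the K-axiom yields O(anonymize_audit_trail).
The contrapositive of premise 4 (O(¬verify_summons ⊃ ¬anonymize_audit_trail)) is O(anonymize_audit_trail ⊃ verify_summons), and O(anonymize_audit_trail) is already established, so O(verify_summons).
The contrapositive of premise 7 (O(¬take_oath ⊃ ¬verify_summons)) is O(verify_summons ⊃ take_oath), and O(verify_summons) is already established, so O(take_oath).
So O(take_oath) holds — take_oath is obligatory. None of the other listed options is made obligatory by any chain of premises.

take_oath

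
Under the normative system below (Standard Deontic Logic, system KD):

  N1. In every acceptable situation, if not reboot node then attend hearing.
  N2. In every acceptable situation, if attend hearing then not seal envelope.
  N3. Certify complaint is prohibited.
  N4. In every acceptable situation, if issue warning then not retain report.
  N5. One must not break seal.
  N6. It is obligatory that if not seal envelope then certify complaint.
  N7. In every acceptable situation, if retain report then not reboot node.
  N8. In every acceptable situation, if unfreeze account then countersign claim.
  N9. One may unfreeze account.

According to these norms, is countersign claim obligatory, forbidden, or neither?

Premise 8 is O(unfreeze_account → countersign_claim), but O(unfreeze_account) is not derivable from the premises (the permission P(unfreeze_account) asserts only ¬O(¬unfreeze_account), not O(unfreeze_account)), so it does not yield O(countersign_claim).
No premise or chain of K-axiom applications forces O(countersign_claim), and none forces O(¬countersign_claim). So countersign_claim is neither obligatory nor forbidden under these norms.

Neither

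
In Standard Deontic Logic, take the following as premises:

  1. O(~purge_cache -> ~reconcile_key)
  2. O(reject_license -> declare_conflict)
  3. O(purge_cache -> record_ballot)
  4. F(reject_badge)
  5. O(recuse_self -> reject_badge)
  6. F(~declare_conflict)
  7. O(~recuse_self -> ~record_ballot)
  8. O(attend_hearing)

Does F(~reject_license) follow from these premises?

No

Premise 2 is O(reject_license -> declare_conflict); even if O(declare_conflict) held, inferring O(reject_license) would be affirming the consequent — invalid.
No other premise forces O(reject_license). An ideal world satisfying every premise can still have ~reject_license true, so F(~reject_license) is not derivable.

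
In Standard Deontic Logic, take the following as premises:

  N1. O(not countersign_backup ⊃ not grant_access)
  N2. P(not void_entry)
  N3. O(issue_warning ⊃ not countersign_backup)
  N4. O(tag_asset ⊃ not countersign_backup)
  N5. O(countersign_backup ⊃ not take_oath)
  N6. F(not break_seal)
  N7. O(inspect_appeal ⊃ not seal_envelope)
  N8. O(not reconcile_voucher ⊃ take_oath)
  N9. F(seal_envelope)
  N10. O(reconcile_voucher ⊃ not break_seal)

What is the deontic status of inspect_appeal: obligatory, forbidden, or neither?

Premise 7 is O(inspect_appeal ⊃ not seal_envelope); even if O(not seal_envelope) held, inferring O(inspect_appeal) would be affirming the consequent — invalid.
No premise or chain of K-axiom applications forces O(inspect_appeal), and none forces O(not inspect_appeal). So inspect_appeal is neither obligatory nor forbidden under these norms.

Neither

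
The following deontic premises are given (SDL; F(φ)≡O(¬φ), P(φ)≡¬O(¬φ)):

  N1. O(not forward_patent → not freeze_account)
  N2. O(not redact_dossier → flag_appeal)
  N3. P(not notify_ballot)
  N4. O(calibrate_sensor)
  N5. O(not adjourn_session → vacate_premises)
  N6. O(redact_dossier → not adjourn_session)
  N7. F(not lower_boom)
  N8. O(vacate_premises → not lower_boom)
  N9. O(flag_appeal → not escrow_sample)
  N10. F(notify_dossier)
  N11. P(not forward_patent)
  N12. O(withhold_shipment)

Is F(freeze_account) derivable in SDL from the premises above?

Premise 1 is O(not forward_patent → not freeze_account), but O(not forward_patent) is not derivable from the premises (the permission P(not forward_patent) asserts only not O(forward_patent), not O(not forward_patent)), so it does not yield O(not freeze_account).
No other premise forces O(not freeze_account). An ideal world satisfying every premise can still have freeze_account true, so F(freeze_account) is not derivable.

No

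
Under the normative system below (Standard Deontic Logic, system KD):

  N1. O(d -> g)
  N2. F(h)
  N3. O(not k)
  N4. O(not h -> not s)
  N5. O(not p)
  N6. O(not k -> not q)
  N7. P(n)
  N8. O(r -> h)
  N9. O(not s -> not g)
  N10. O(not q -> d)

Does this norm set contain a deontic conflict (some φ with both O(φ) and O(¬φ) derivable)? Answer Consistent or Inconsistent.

Inconsistent

Premise 3 gives O(not k).
With premise 6, O(not k -> not q), the K-axiom yields O(not q).
Premise 10 is O(not q -> d); since O(not q), deontic closure gives O(d).
Premise 1 is O(d -> g); since O(d), deontic closure gives O(g).
Premise 9, O(not s -> not g), contraposes to O(g -> s); with O(g) we get O(s).
Premise 4 is O(not h -> not s); contrapositively O(s -> h). Since O(s) holds, K gives O(h).
However, F(h) at premise 2 amounts to O(not h).
We now have both O(h) and O(not h) — h is simultaneously obligatory and forbidden, violating the D-axiom.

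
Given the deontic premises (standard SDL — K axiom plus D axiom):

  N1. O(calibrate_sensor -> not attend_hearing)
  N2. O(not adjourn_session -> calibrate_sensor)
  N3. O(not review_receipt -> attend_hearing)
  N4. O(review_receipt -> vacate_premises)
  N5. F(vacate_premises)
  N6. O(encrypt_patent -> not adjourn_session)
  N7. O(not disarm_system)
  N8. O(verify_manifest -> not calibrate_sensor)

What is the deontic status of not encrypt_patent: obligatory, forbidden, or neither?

Obligatory

Premise 5, F(vacate_premises), is equivalent to O(not vacate_premises).
Premise 4, O(review_receipt -> vacate_premises), contraposes to O(not vacate_premises -> not review_receipt); with O(not vacate_premises) we get O(not review_receipt).
Applying K to premise 3 (O(not review_receipt -> attend_hearing)) and O(not review_receipt) yields O(attend_hearing).
Premise 1, O(calibrate_sensor -> not attend_hearing), contraposes to O(attend_hearing -> not calibrate_sensor); with O(attend_hearing) we get O(not calibrate_sensor).
The contrapositive of premise 2 (O(not adjourn_session -> calibrate_sensor)) is O(not calibrate_sensor -> adjourn_session), and O(not calibrate_sensor) is already established, so O(adjourn_session).
Premise 6 is O(encrypt_patent -> not adjourn_session); contrapositively O(adjourn_session -> not encrypt_patent). Since O(adjourn_session) holds, K gives O(not encrypt_patent).
Premises 7, 8 do not contribute to this derivation.
Hence not encrypt_patent is obligatory.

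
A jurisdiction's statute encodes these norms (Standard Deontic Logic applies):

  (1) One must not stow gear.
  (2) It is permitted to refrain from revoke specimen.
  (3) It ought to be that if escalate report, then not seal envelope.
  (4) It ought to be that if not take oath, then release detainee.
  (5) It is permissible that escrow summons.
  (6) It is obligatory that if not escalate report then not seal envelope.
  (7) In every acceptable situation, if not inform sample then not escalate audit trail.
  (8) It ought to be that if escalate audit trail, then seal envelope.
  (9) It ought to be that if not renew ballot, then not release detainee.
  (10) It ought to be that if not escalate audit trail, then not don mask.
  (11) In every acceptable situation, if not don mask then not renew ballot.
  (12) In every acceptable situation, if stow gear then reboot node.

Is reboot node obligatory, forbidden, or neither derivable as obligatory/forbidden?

Premise 12 is O(stow_gear → reboot_node), but O(stow_gear) is not derivable from the premises, so it does not yield O(reboot_node).
No premise or chain of K-axiom applications forces O(reboot_node), and none forces O(¬reboot_node). So reboot_node is neither obligatory nor forbidden under these norms.

Neither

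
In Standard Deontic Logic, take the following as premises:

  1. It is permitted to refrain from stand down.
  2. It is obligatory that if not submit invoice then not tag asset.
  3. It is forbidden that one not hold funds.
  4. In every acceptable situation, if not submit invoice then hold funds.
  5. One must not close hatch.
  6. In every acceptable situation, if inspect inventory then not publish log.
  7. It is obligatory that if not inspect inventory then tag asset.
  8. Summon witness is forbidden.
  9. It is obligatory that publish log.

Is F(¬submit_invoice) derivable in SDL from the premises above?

Yes

From premise 9 we have O(publish_log).
The contrapositive of premise 6 (O(inspect_inventory → ¬publish_log)) is O(publish_log → ¬inspect_inventory), and O(publish_log) is already established, so O(¬inspect_inventory).
Applying K to premise 7 (O(¬inspect_inventory → tag_asset)) and O(¬inspect_inventory) yields O(tag_asset).
Premise 2 is O(¬submit_invoice → ¬tag_asset); contrapositively O(tag_asset → submit_invoice). Since O(tag_asset) holds, K gives O(submit_invoice).
Premises 1, 3, 4, 5, 8 do not contribute to this derivation.
So O(submit_invoice) holds, i.e. F(¬submit_invoice). The claim follows.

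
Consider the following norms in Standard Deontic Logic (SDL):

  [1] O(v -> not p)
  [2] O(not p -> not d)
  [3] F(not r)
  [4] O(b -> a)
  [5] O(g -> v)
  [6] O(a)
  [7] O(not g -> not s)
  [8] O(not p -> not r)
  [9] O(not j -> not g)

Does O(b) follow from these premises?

Premise 4 is O(b -> a); even if O(a) held, inferring O(b) would be affirming the consequent — invalid.
No other premise forces O(b). An ideal world satisfying every premise can still have b false, so O(b) is not derivable.

No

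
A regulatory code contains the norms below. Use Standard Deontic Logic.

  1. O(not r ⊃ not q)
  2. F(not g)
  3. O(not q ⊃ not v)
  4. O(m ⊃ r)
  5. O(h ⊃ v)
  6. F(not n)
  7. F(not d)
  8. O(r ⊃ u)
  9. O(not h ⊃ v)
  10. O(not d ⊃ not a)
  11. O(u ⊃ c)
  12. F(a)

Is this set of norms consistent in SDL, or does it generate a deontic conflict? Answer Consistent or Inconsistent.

Consistent

Premise 10 is O(not d ⊃ not a); even if O(not a) held, inferring O(not d) would be affirming the consequent — invalid.
So O(not d) is not derivable, and the apparent clash with O(d) does not arise.
A world satisfying every obligation exists (e.g. a=false, c=true, d=true, g=true, h=false, m=false, n=true, q=true, r=true, u=true, v=true); no atom is both obligatory and forbidden, so the set is consistent.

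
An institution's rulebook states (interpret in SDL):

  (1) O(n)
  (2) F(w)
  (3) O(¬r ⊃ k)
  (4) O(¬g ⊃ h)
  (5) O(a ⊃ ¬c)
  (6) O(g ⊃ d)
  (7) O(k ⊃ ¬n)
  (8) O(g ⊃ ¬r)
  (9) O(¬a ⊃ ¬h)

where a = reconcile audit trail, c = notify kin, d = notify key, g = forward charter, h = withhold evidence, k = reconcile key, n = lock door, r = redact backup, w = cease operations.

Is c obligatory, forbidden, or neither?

From premise 1 we have O(n).
The contrapositive of premise 7 (O(k ⊃ ¬n)) is O(n ⊃ ¬k), and O(n) is already established, so O(¬k).
Premise 3, O(¬r ⊃ k), contraposes to O(¬k ⊃ r); with O(¬k) we get O(r).
The contrapositive of premise 8 (O(g ⊃ ¬r)) is O(r ⊃ ¬g), and O(r) is already established, so O(¬g).
From O(¬g) and premise 4, O(¬g ⊃ h), we obtain O(h).
Premise 9, O(¬a ⊃ ¬h), contraposes to O(h ⊃ a); with O(h) we get O(a).
From O(a) and premise 5, O(a ⊃ ¬c), we obtain O(¬c).
Premises 2, 6 do not contribute to this derivation.
Thus O(¬c), which is F(c): c is forbidden.

Forbidden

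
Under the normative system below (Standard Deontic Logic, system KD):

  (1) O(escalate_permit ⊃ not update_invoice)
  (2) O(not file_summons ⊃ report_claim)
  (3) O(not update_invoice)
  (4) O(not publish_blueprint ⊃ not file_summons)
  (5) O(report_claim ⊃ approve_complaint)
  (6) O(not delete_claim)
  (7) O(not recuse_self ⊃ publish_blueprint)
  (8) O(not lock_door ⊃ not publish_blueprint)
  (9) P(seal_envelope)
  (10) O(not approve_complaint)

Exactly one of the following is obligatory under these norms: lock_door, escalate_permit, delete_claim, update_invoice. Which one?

lock_door

Premise 10 gives O(not approve_complaint).
Premise 5 is O(report_claim ⊃ approve_complaint); contrapositively O(not approve_complaint ⊃ not report_claim). Since O(not approve_complaint) holds, K gives O(not report_claim).
Premise 2, O(not file_summons ⊃ report_claim), contraposes to O(not report_claim ⊃ file_summons); with O(not report_claim) we get O(file_summons).
Premise 4, O(not publish_blueprint ⊃ not file_summons), contraposes to O(file_summons ⊃ publish_blueprint); with O(file_summons) we get O(publish_blueprint).
Premise 8 is O(not lock_door ⊃ not publish_blueprint); contrapositively O(publish_blueprint ⊃ lock_door). Since O(publish_blueprint) holds, K gives O(lock_door).
So O(lock_door) holds — lock_door is obligatory. None of the other listed options is made obligatory by any chain of premises.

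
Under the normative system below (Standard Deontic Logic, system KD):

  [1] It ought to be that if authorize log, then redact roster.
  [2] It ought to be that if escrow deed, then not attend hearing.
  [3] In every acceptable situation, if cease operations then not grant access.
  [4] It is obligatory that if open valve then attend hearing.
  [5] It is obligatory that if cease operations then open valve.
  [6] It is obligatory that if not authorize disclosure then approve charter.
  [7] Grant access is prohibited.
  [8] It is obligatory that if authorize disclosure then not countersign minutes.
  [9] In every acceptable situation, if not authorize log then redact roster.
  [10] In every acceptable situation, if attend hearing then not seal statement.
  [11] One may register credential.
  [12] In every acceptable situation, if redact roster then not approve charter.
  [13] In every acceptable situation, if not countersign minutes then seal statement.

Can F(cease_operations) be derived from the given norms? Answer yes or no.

Premises 9 and 1 are O(¬authorize_log → redact_roster) and O(authorize_log → redact_roster); every ideal world satisfies ¬authorize_log or authorize_log, so in either case redact_roster holds — hence O(redact_roster).
Applying K to premise 12 (O(redact_roster → ¬approve_charter)) and O(redact_roster) yields O(¬approve_charter).
The contrapositive of premise 6 (O(¬authorize_disclosure → approve_charter)) is O(¬approve_charter → authorize_disclosure), and O(¬approve_charter) is already established, so O(authorize_disclosure).
Premise 8 is O(authorize_disclosure → ¬countersign_minutes); since O(authorize_disclosure), deontic closure gives O(¬countersign_minutes).
With premise 13, O(¬countersign_minutes → seal_statement), the K-axiom yields O(seal_statement).
Premise 10 is O(attend_hearing → ¬seal_statement); contrapositively O(seal_statement → ¬attend_hearing). Since O(seal_statement) holds, K gives O(¬attend_hearing).
Premise 4, O(open_valve → attend_hearing), contraposes to O(¬attend_hearing → ¬open_valve); with O(¬attend_hearing) we get O(¬open_valve).
Premise 5 is O(cease_operations → open_valve); contrapositively O(¬open_valve → ¬cease_operations). Since O(¬open_valve) holds, K gives O(¬cease_operations).
Premises 2, 3, 7, 11 do not contribute to this derivation.
So O(¬cease_operations) holds, i.e. F(cease_operations). The claim follows.

Yes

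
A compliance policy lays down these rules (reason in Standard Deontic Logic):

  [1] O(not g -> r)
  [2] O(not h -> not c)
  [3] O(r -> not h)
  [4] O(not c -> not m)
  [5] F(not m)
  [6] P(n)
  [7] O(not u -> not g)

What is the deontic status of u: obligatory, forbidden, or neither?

Premise 5 is F(not m), i.e. O(m).
The contrapositive of premise 4 (O(not c -> not m)) is O(m -> c), and O(m) is already established, so O(c).
The contrapositive of premise 2 (O(not h -> not c)) is O(c -> h), and O(c) is already established, so O(h).
Premise 3, O(r -> not h), contraposes to O(h -> not r); with O(h) we get O(not r).
Premise 1, O(not g -> r), contraposes to O(not r -> g); with O(not r) we get O(g).
Premise 7 is O(not u -> not g); contrapositively O(g -> u). Since O(g) holds, K gives O(u).
Premise 6 does not contribute to this derivation.
Hence u is obligatory.

Obligatory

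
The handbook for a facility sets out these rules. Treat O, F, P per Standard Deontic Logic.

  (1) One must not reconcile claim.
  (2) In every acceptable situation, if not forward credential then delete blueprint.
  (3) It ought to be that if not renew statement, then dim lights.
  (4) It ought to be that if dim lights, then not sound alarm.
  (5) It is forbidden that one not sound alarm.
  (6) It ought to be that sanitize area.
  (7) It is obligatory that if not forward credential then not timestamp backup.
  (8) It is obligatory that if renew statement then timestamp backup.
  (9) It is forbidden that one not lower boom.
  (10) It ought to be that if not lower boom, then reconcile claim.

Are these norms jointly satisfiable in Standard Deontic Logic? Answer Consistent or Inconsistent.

Consistent

Premise 10 is O(¬lower_boom → reconcile_claim), but O(¬lower_boom) is not derivable from the premises, so it does not yield O(reconcile_claim).
So O(reconcile_claim) is not derivable, and the apparent clash with O(¬reconcile_claim) does not arise.
A world satisfying every obligation exists (e.g. delete_blueprint=false, dim_lights=false, forward_credential=true, lower_boom=true, reconcile_claim=false, renew_statement=true, sanitize_area=true, sound_alarm=true, timestamp_backup=true); no atom is both obligatory and forbidden, so the set is consistent.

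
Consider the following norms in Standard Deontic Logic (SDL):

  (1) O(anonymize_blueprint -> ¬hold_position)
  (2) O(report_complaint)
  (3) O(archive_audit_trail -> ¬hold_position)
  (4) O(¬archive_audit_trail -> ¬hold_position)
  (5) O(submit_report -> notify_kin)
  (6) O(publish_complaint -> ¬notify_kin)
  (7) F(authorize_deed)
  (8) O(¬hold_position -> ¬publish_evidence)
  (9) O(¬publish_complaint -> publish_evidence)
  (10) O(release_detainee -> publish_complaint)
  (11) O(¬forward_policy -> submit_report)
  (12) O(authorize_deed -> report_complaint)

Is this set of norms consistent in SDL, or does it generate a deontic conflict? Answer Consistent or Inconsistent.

Premise 12 is O(authorize_deed -> report_complaint); even if O(report_complaint) held, inferring O(authorize_deed) would be affirming the consequent — invalid.
So O(authorize_deed) is not derivable, and the apparent clash with O(¬authorize_deed) does not arise.
A world satisfying every obligation exists (e.g. anonymize_blueprint=false, archive_audit_trail=false, authorize_deed=false, forward_policy=true, hold_position=false, notify_kin=false, publish_complaint=true, publish_evidence=false, release_detainee=false, report_complaint=true, submit_report=false); no atom is both obligatory and forbidden, so the set is consistent.

Consistent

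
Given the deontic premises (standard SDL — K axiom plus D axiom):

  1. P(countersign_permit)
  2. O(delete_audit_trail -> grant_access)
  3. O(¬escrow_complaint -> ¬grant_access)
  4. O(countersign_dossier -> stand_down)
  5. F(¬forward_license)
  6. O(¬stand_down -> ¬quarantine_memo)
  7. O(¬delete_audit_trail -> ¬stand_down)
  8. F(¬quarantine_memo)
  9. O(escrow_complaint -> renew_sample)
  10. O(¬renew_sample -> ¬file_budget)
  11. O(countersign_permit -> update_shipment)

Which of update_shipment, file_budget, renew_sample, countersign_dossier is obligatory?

renew_sample

F(¬quarantine_memo) at premise 8 means O(quarantine_memo).
The contrapositive of premise 6 (O(¬stand_down -> ¬quarantine_memo)) is O(quarantine_memo -> stand_down), and O(quarantine_memo) is already established, so O(stand_down).
Premise 7, O(¬delete_audit_trail -> ¬stand_down), contraposes to O(stand_down -> delete_audit_trail); with O(stand_down) we get O(delete_audit_trail).
Premise 2 is O(delete_audit_trail -> grant_access); since O(delete_audit_trail), deontic closure gives O(grant_access).
The contrapositive of premise 3 (O(¬escrow_complaint -> ¬grant_access)) is O(grant_access -> escrow_complaint), and O(grant_access) is already established, so O(escrow_complaint).
From O(escrow_complaint) and premise 9, O(escrow_complaint -> renew_sample), we obtain O(renew_sample).
So O(renew_sample) holds — renew_sample is obligatory. None of the other listed options is made obligatory by any chain of premises.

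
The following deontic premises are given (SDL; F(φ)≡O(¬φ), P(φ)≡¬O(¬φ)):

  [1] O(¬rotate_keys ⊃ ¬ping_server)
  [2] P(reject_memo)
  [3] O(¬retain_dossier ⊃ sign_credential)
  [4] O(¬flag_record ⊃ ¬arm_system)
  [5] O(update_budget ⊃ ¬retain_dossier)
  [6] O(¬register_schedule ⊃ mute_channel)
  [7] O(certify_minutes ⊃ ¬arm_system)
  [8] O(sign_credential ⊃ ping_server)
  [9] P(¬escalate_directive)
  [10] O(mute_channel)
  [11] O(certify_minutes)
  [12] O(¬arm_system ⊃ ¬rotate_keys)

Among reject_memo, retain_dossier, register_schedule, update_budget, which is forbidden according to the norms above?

Premise 11 gives O(certify_minutes).
From O(certify_minutes) and premise 7, O(certify_minutes ⊃ ¬arm_system), we obtain O(¬arm_system).
With premise 12, O(¬arm_system ⊃ ¬rotate_keys), the K-axiom yields O(¬rotate_keys).
Premise 1 is O(¬rotate_keys ⊃ ¬ping_server); since O(¬rotate_keys), deontic closure gives O(¬ping_server).
Premise 8 is O(sign_credential ⊃ ping_server); contrapositively O(¬ping_server ⊃ ¬sign_credential). Since O(¬ping_server) holds, K gives O(¬sign_credential).
Premise 3, O(¬retain_dossier ⊃ sign_credential), contraposes to O(¬sign_credential ⊃ retain_dossier); with O(¬sign_credential) we get O(retain_dossier).
Premise 5, O(update_budget ⊃ ¬retain_dossier), contraposes to O(retain_dossier ⊃ ¬update_budget); with O(retain_dossier) we get O(¬update_budget).
So O(¬update_budget) holds, i.e. update_budget is forbidden. None of the other listed options is forbidden under the premises.

update_budget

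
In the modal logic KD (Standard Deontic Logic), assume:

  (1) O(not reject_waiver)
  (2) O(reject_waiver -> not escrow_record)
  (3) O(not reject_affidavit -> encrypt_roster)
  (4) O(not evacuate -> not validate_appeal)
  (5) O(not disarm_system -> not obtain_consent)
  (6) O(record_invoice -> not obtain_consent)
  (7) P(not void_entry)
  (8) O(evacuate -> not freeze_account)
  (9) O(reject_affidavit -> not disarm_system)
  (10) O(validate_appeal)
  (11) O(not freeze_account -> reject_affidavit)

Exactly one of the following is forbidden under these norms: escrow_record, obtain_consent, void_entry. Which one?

obtain_consent

Premise 10 states O(validate_appeal) outright.
Premise 4, O(not evacuate -> not validate_appeal), contraposes to O(validate_appeal -> evacuate); with O(validate_appeal) we get O(evacuate).
From O(evacuate) and premise 8, O(evacuate -> not freeze_account), we obtain O(not freeze_account).
Premise 11 is O(not freeze_account -> reject_affidavit); since O(not freeze_account), deontic closure gives O(reject_affidavit).
From O(reject_affidavit) and premise 9, O(reject_affidavit -> not disarm_system), we obtain O(not disarm_system).
Applying K to premise 5 (O(not disarm_system -> not obtain_consent)) and O(not disarm_system) yields O(not obtain_consent).
So O(not obtain_consent) holds, i.e. obtain_consent is forbidden. None of the other listed options is forbidden under the premises.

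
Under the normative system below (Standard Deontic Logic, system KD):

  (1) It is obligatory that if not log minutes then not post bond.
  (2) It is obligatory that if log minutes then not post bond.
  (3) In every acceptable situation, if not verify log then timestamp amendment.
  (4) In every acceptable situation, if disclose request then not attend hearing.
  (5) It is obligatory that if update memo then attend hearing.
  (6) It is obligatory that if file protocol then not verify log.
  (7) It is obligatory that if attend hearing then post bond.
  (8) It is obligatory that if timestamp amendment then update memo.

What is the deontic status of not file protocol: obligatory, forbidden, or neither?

Obligatory

By case analysis on ¬log_minutes: premise 1 gives O(¬log_minutes → ¬post_bond) and premise 2 gives O(log_minutes → ¬post_bond), so O(¬post_bond) either way.
The contrapositive of premise 7 (O(attend_hearing → post_bond)) is O(¬post_bond → ¬attend_hearing), and O(¬post_bond) is already established, so O(¬attend_hearing).
Premise 5, O(update_memo → attend_hearing), contraposes to O(¬attend_hearing → ¬update_memo); with O(¬attend_hearing) we get O(¬update_memo).
Premise 8 is O(timestamp_amendment → update_memo); contrapositively O(¬update_memo → ¬timestamp_amendment). Since O(¬update_memo) holds, K gives O(¬timestamp_amendment).
Premise 3 is O(¬verify_log → timestamp_amendment); contrapositively O(¬timestamp_amendment → verify_log). Since O(¬timestamp_amendment) holds, K gives O(verify_log).
Premise 6, O(file_protocol → ¬verify_log), contraposes to O(verify_log → ¬file_protocol); with O(verify_log) we get O(¬file_protocol).
Premise 4 does not contribute to this derivation.
Hence ¬file_protocol is obligatory.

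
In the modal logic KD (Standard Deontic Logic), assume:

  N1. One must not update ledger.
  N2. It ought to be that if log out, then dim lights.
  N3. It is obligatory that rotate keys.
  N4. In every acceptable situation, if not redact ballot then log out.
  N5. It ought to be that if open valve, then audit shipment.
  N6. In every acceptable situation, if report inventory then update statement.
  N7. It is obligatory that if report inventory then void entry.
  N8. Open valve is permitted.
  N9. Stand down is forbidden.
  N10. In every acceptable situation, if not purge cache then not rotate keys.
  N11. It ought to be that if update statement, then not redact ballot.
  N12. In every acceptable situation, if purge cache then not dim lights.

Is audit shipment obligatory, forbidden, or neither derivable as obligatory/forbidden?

Neither

Premise 5 is O(open_valve → audit_shipment), but O(open_valve) is not derivable from the premises (the permission P(open_valve) asserts only ¬O(¬open_valve), not O(open_valve)), so it does not yield O(audit_shipment).
No premise or chain of K-axiom applications forces O(audit_shipment), and none forces O(¬audit_shipment). So audit_shipment is neither obligatory nor forbidden under these norms.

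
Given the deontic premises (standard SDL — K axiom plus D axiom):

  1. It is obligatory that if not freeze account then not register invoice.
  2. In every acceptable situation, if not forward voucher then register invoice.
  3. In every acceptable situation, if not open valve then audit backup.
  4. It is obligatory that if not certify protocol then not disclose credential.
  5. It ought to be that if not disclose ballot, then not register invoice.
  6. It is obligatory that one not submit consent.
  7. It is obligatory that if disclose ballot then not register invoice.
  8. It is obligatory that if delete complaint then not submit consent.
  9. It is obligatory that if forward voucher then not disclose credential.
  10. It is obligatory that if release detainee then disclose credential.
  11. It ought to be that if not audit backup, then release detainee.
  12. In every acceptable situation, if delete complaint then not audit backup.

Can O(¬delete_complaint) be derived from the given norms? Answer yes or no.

Yes

Premises 5 and 7 cover both cases: O(¬disclose_ballot → ¬register_invoice) and O(disclose_ballot → ¬register_invoice). Since ¬disclose_ballot ∨ disclose_ballot is a tautology, O(¬register_invoice) follows.
The contrapositive of premise 2 (O(¬forward_voucher → register_invoice)) is O(¬register_invoice → forward_voucher), and O(¬register_invoice) is already established, so O(forward_voucher).
From O(forward_voucher) and premise 9, O(forward_voucher → ¬disclose_credential), we obtain O(¬disclose_credential).
Premise 10, O(release_detainee → disclose_credential), contraposes to O(¬disclose_credential → ¬release_detainee); with O(¬disclose_credential) we get O(¬release_detainee).
Premise 11, O(¬audit_backup → release_detainee), contraposes to O(¬release_detainee → audit_backup); with O(¬release_detainee) we get O(audit_backup).
Premise 12, O(delete_complaint → ¬audit_backup), contraposes to O(audit_backup → ¬delete_complaint); with O(audit_backup) we get O(¬delete_complaint).
Premises 1, 3, 4, 6, 8 do not contribute to this derivation.
So O(¬delete_complaint) follows.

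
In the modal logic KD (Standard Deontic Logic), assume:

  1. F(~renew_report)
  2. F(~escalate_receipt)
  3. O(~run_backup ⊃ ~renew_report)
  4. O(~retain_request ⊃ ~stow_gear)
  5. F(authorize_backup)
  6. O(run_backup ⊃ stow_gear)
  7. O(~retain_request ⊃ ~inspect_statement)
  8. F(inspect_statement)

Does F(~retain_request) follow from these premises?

Yes

F(~renew_report) at premise 1 means O(renew_report).
Premise 3 is O(~run_backup ⊃ ~renew_report); contrapositively O(renew_report ⊃ run_backup). Since O(renew_report) holds, K gives O(run_backup).
With premise 6, O(run_backup ⊃ stow_gear), the K-axiom yields O(stow_gear).
Premise 4 is O(~retain_request ⊃ ~stow_gear); contrapositively O(stow_gear ⊃ retain_request). Since O(stow_gear) holds, K gives O(retain_request).
Premises 2, 5, 7, 8 do not contribute to this derivation.
So O(retain_request) holds, i.e. F(~retain_request). The claim follows.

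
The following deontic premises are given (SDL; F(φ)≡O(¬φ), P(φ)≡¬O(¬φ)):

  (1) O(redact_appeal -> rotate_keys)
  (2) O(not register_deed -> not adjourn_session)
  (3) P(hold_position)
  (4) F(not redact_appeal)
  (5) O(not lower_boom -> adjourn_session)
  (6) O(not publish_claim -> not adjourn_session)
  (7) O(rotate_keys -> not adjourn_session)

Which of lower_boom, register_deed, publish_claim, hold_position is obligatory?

F(not redact_appeal) at premise 4 means O(redact_appeal).
From O(redact_appeal) and premise 1, O(redact_appeal -> rotate_keys), we obtain O(rotate_keys).
From O(rotate_keys) and premise 7, O(rotate_keys -> not adjourn_session), we obtain O(not adjourn_session).
The contrapositive of premise 5 (O(not lower_boom -> adjourn_session)) is O(not adjourn_session -> lower_boom), and O(not adjourn_session) is already established, so O(lower_boom).
So O(lower_boom) holds — lower_boom is obligatory. None of the other listed options is made obligatory by any chain of premises.

lower_boom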